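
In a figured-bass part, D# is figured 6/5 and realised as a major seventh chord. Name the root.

B

The figures 6/5 mean the third of the chord is in the bass. If D# is the third of a major seventh chord, the root is B (chord tones B–D#–F#–A#).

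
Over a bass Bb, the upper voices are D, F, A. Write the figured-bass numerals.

The notes Bb, D, F, A stack in thirds as Bb–D–F–A — a Bb major seventh chord. The bass Bb is the root, so this is root position: figured 7.

7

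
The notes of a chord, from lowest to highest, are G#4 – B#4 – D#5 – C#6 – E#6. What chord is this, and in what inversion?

The pitch classes G#, B#, D#, C#, E# arrange in thirds as C#–E#–G#–B#–D#: a C# major ninth chord.
G# is the fifth of C# major ninth; fifth in the bass means second inversion.

C# major ninth, second inversion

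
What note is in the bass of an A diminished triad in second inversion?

In second inversion the fifth is lowest. For A diminished (A–C–Eb) that is Eb.

Eb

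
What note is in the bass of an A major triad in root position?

A

A major is A–C#–E. Root position places the root in the bass: A.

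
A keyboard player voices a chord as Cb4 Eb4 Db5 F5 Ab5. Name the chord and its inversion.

Db dominant ninth, third inversion

The pitch classes Cb, Eb, Db, F, Ab arrange in thirds as Db–F–Ab–Cb–Eb: a Db dominant ninth chord.
With the seventh (Cb) in the bass, the chord is in third inversion.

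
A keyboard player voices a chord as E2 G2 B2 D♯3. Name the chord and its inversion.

The pitch classes E, G, B, D# arrange in thirds as E–G–B–D#: an E minor-major seventh chord.
With the root (E) in the bass, the chord is in root position (figured bass 7).

E minor-major seventh, root position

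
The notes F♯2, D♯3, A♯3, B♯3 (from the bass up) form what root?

The distinct letter names are F#, D#, A#, B#. Arranged as a stack of thirds they read B#–D#–F#–A#, so B# is the root (a B# half-diminished seventh chord).

B#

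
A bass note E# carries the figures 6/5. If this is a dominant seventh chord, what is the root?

C#

The figures 6/5 mean the third of the chord is in the bass. If E# is the third of a dominant seventh chord, the root is C# (chord tones C#–E#–G#–B).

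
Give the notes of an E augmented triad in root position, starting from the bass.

E, G#, B#

Spelling E augmented: E–G#–B#. In root position the root is bass, giving E, G#, B# from the bottom.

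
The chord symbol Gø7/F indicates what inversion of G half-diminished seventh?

Gø7/F means G half-diminished seventh with F in the bass. F is the seventh of G half-diminished seventh (G–Bb–Db–F), so this is third inversion.

third inversion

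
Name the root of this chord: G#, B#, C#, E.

C#

Reordering G#, B#, C#, E into stacked thirds gives C#–E–G#–B#; the bottom of that stack, C#, is the root.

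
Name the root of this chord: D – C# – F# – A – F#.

Reordering D, C#, F#, A into stacked thirds gives D–F#–A–C#; the bottom of that stack, D, is the root.

D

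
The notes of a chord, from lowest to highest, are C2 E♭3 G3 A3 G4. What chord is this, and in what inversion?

A half-diminished seventh, first inversion

The pitch classes C, Eb, G, A arrange in thirds as A–C–Eb–G: an A half-diminished seventh chord.
The lowest note is C, the third of the chord, so this is first inversion (figured bass 6/5).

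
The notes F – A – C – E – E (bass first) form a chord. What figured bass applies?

7

The notes F, A, C, E stack in thirds as F–A–C–E — an F major seventh chord. The bass F is the root, so this is root position: figured 7.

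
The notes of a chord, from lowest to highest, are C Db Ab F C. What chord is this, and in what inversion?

The pitch classes C, Db, Ab, F arrange in thirds as Db–F–Ab–C: a Db major seventh chord.
With the seventh (C) in the bass, the chord is in third inversion (figured bass 4/2).

Db major seventh, third inversion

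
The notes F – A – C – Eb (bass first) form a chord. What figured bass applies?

7

The notes F, A, C, Eb stack in thirds as F–A–C–Eb — an F dominant seventh chord. The bass F is the root, so this is root position: figured 7.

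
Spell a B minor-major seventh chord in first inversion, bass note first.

D, F#, A#, B

The chord tones are B–D–F#–A#. With the third (D) lowest for first inversion: D, F#, A#, B.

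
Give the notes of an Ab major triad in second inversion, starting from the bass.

The chord tones are Ab–C–Eb. With the fifth (Eb) lowest for second inversion: Eb, Ab, C.

Eb, Ab, C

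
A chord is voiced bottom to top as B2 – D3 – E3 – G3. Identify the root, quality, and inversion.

The pitch classes B, D, E, G arrange in thirds as E–G–B–D: an E minor seventh chord.
The lowest note is B, the fifth of the chord, so this is second inversion (figured bass 4/3).

E minor seventh, second inversion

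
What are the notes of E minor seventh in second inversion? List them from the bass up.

B, D, E, G

The chord tones are E–G–B–D. With the fifth (B) lowest for second inversion: B, D, E, G.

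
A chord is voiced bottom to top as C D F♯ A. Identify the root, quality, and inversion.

D dominant seventh, third inversion

The pitch classes C, D, F#, A arrange in thirds as D–F#–A–C: a D dominant seventh chord.
With the seventh (C) in the bass, the chord is in third inversion (figured bass 4/2).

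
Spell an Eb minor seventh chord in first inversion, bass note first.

The chord tones are Eb–Gb–Bb–Db. With the third (Gb) lowest for first inversion: Gb, Bb, Db, Eb.

Gb, Bb, Db, Eb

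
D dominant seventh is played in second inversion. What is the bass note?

A

D dominant seventh is D–F#–A–C. Second inversion places the fifth in the bass: A.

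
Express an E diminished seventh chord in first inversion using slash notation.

First inversion of E diminished seventh has the third (G) in the bass. As a slash chord: Edim7/G.

Edim7/G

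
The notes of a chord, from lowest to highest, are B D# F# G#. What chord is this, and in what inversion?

The distinct note names are B, D#, F#, G#. Stacked in thirds they read G#–B–D#–F#, which is a minor seventh chord on G#.
The lowest note is B, the third of the chord, so this is first inversion (figured bass 6/5).

G# minor seventh, first inversion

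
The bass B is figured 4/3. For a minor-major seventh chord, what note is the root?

E

The figures 4/3 mean the fifth of the chord is in the bass. If B is the fifth of a minor-major seventh chord, the root is E (chord tones E–G–B–D#).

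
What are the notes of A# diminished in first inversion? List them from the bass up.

C#, E, A#

Spelling A# diminished: A#–C#–E. In first inversion the third is bass, giving C#, E, A# from the bottom.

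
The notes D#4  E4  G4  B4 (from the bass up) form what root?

D#, E, G, B are the tones of an E minor-major seventh chord (E–G–B–D#), making E the root.

E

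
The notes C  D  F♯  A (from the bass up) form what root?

D

Reordering C, D, F#, A into stacked thirds gives D–F#–A–C; the bottom of that stack, D, is the root.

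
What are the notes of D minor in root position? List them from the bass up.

Spelling D minor: D–F–A. In root position the root is bass, giving D, F, A from the bottom.

D, F, A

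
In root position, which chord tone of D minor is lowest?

D

In root position the root is lowest. For D minor (D–F–A) that is D.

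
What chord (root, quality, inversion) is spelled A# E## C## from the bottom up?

Reducing to letter names: A#, E##, C##. These stack in thirds as A#–C##–E## — an A# augmented triad.
A# is the root of A# augmented; root in the bass means root position (figured bass 5/3).

A# augmented, root position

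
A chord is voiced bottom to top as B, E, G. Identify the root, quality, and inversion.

The distinct note names are B, E, G. Stacked in thirds they read E–G–B, which is a minor triad on E.
The lowest note is B, the fifth of the chord, so this is second inversion (figured bass 6/4).

E minor, second inversion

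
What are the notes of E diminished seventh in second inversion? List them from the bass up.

The chord tones are E–G–Bb–Db. With the fifth (Bb) lowest for second inversion: Bb, Db, E, G.

Bb, Db, E, G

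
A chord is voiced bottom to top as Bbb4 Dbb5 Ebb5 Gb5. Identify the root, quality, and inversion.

The distinct note names are Bbb, Dbb, Ebb, Gb. Stacked in thirds they read Ebb–Gb–Bbb–Dbb, which is a dominant seventh chord on Ebb.
With the fifth (Bbb) in the bass, the chord is in second inversion (figured bass 4/3).

Ebb dominant seventh, second inversion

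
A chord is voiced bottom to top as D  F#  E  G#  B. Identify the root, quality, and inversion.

The distinct note names are D, F#, E, G#, B. Stacked in thirds they read E–G#–B–D–F#, which is a dominant ninth chord on E.
With the seventh (D) in the bass, the chord is in third inversion.

E dominant ninth, third inversion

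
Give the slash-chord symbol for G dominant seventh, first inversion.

First inversion of G dominant seventh has the third (B) in the bass. As a slash chord: G7/B.

G7/B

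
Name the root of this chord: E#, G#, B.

The distinct letter names are E#, G#, B. Arranged as a stack of thirds they read E#–G#–B, so E# is the root (an E# diminished triad).

E#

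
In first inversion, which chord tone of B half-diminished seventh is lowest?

The third of B half-diminished seventh (B–D–F–A) is D; that is the bass in first inversion.

D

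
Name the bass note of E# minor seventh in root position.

E#

E# minor seventh is E#–G#–B#–D#. Root position places the root in the bass: E#.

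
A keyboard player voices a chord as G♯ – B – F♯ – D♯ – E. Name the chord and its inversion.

E major ninth, first inversion

The pitch classes G#, B, F#, D#, E arrange in thirds as E–G#–B–D#–F#: an E major ninth chord.
G# is the third of E major ninth; third in the bass means first inversion.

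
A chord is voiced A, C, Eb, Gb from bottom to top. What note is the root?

A

Reordering A, C, Eb, Gb into stacked thirds gives A–C–Eb–Gb; the bottom of that stack, A, is the root.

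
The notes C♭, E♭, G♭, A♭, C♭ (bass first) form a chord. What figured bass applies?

The notes Cb, Eb, Gb, Ab stack in thirds as Ab–Cb–Eb–Gb — an Ab minor seventh chord. The bass Cb is the third, so this is first inversion: figured 6/5.

6/5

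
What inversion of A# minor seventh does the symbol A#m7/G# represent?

third inversion

A#m7/G# means A# minor seventh with G# in the bass. G# is the seventh of A# minor seventh (A#–C#–E#–G#), so this is third inversion.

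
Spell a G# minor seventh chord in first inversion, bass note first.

B, D#, F#, G#

Spelling G# minor seventh: G#–B–D#–F#. In first inversion the third is bass, giving B, D#, F#, G# from the bottom.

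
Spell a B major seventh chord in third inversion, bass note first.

A#, B, D#, F#

The chord tones are B–D#–F#–A#. With the seventh (A#) lowest for third inversion: A#, B, D#, F#.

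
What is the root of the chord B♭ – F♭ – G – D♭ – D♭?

Bb, Fb, G, Db are the tones of a G diminished seventh chord (G–Bb–Db–Fb), making G the root.

G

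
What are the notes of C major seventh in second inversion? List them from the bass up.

G, B, C, E

Spelling C major seventh: C–E–G–B. In second inversion the fifth is bass, giving G, B, C, E from the bottom.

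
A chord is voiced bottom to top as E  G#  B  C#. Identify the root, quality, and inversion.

Reducing to letter names: E, G#, B, C#. These stack in thirds as C#–E–G#–B — a C# minor seventh chord.
E is the third of C# minor seventh; third in the bass means first inversion (figured bass 6/5).

C# minor seventh, first inversion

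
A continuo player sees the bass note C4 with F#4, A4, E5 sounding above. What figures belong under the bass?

The notes C, F#, A, E stack in thirds as F#–A–C–E — an F# half-diminished seventh chord. The bass C is the fifth, so this is second inversion: figured 4/3.

4/3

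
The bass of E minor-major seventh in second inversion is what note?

B

E minor-major seventh is E–G–B–D#. Second inversion places the fifth in the bass: B.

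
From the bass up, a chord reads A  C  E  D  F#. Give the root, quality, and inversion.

D dominant ninth, second inversion

The pitch classes A, C, E, D, F# arrange in thirds as D–F#–A–C–E: a D dominant ninth chord.
The lowest note is A, the fifth of the chord, so this is second inversion.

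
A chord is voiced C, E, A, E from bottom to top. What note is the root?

A

C, E, A are the tones of an A minor triad (A–C–E), making A the root.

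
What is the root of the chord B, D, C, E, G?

The distinct letter names are B, D, C, E, G. Arranged as a stack of thirds they read C–E–G–B–D, so C is the root (a C major ninth chord).

C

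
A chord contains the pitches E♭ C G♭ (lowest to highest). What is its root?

The distinct letter names are Eb, C, Gb. Arranged as a stack of thirds they read C–Eb–Gb, so C is the root (a C diminished triad).

C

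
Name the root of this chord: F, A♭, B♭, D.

Bb

F, Ab, Bb, D are the tones of a Bb dominant seventh chord (Bb–D–F–Ab), making Bb the root.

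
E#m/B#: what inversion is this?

second inversion

E#m/B# means E# minor with B# in the bass. B# is the fifth of E# minor (E#–G#–B#), so this is second inversion.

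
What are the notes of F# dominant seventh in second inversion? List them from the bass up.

C#, E, F#, A#

F# dominant seventh is F#–A#–C#–E. Second inversion puts the fifth (C#) in the bass, with the remaining tones above: C#, E, F#, A#.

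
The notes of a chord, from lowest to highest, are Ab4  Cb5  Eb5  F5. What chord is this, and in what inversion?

F half-diminished seventh, first inversion

Reducing to letter names: Ab, Cb, Eb, F. These stack in thirds as F–Ab–Cb–Eb — an F half-diminished seventh chord.
With the third (Ab) in the bass, the chord is in first inversion (figured bass 6/5).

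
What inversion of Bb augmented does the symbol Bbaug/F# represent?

second inversion

Bbaug/F# means Bb augmented with F# in the bass. F# is the fifth of Bb augmented (Bb–D–F#), so this is second inversion.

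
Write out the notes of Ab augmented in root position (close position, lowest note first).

Ab, C, E

The chord tones are Ab–C–E. With the root (Ab) lowest for root position: Ab, C, E.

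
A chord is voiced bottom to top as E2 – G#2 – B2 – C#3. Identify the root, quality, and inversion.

The pitch classes E, G#, B, C# arrange in thirds as C#–E–G#–B: a C# minor seventh chord.
E is the third of C# minor seventh; third in the bass means first inversion (figured bass 6/5).

C# minor seventh, first inversion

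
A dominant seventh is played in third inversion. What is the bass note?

G

The seventh of A dominant seventh (A–C#–E–G) is G; that is the bass in third inversion.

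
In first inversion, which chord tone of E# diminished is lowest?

In first inversion the third is lowest. For E# diminished (E#–G#–B) that is G#.

G#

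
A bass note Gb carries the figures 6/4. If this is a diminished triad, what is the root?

The figures 6/4 mean the fifth of the chord is in the bass. If Gb is the fifth of a diminished triad, the root is C (chord tones C–Eb–Gb).

C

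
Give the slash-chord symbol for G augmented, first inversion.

Gaug/B

First inversion of G augmented has the third (B) in the bass. As a slash chord: Gaug/B.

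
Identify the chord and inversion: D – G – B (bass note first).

G major, second inversion

The pitch classes D, G, B arrange in thirds as G–B–D: a G major triad.
With the fifth (D) in the bass, the chord is in second inversion (figured bass 6/4).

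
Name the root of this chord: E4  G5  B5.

E

Reordering E, G, B into stacked thirds gives E–G–B; the bottom of that stack, E, is the root.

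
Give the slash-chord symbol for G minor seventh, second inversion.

Second inversion of G minor seventh has the fifth (D) in the bass. As a slash chord: Gm7/D.

Gm7/D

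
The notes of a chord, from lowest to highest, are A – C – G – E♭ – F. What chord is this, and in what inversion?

F dominant ninth, first inversion

The pitch classes A, C, G, Eb, F arrange in thirds as F–A–C–Eb–G: an F dominant ninth chord.
A is the third of F dominant ninth; third in the bass means first inversion.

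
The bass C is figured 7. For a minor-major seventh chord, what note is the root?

C

The figures 7 mean the root of the chord is in the bass. If C is the root of a minor-major seventh chord, the root is C (chord tones C–Eb–G–B).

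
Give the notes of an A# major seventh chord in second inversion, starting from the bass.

E#, G##, A#, C##

Spelling A# major seventh: A#–C##–E#–G##. In second inversion the fifth is bass, giving E#, G##, A#, C## from the bottom.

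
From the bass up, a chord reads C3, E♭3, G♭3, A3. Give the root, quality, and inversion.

A diminished seventh, first inversion

Reducing to letter names: C, Eb, Gb, A. These stack in thirds as A–C–Eb–Gb — an A diminished seventh chord.
With the third (C) in the bass, the chord is in first inversion (figured bass 6/5).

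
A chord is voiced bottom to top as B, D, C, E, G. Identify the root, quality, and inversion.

C major ninth, third inversion

The pitch classes B, D, C, E, G arrange in thirds as C–E–G–B–D: a C major ninth chord.
With the seventh (B) in the bass, the chord is in third inversion.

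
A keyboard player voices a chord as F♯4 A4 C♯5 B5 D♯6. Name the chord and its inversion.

The distinct note names are F#, A, C#, B, D#. Stacked in thirds they read B–D#–F#–A–C#, which is a dominant ninth chord on B.
F# is the fifth of B dominant ninth; fifth in the bass means second inversion.

B dominant ninth, second inversion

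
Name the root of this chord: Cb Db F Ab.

Cb, Db, F, Ab are the tones of a Db dominant seventh chord (Db–F–Ab–Cb), making Db the root.

Db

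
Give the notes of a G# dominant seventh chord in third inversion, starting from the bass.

F#, G#, B#, D#

G# dominant seventh is G#–B#–D#–F#. Third inversion puts the seventh (F#) in the bass, with the remaining tones above: F#, G#, B#, D#.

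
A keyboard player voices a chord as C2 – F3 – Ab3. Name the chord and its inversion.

The pitch classes C, F, Ab arrange in thirds as F–Ab–C: an F minor triad.
With the fifth (C) in the bass, the chord is in second inversion (figured bass 6/4).

F minor, second inversion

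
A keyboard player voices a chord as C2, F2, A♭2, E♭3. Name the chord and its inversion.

F minor seventh, second inversion

The pitch classes C, F, Ab, Eb arrange in thirds as F–Ab–C–Eb: an F minor seventh chord.
The lowest note is C, the fifth of the chord, so this is second inversion (figured bass 4/3).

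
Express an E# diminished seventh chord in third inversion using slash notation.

Third inversion of E# diminished seventh has the seventh (D) in the bass. As a slash chord: E#dim7/D.

E#dim7/D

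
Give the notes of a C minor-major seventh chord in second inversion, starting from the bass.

G, B, C, Eb

C minor-major seventh is C–Eb–G–B. Second inversion puts the fifth (G) in the bass, with the remaining tones above: G, B, C, Eb.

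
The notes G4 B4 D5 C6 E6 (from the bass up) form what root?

C

G, B, D, C, E are the tones of a C major ninth chord (C–E–G–B–D), making C the root.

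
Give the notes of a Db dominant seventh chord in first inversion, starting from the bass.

Spelling Db dominant seventh: Db–F–Ab–Cb. In first inversion the third is bass, giving F, Ab, Cb, Db from the bottom.

F, Ab, Cb, Db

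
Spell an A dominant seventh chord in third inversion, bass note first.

G, A, C#, E

A dominant seventh is A–C#–E–G. Third inversion puts the seventh (G) in the bass, with the remaining tones above: G, A, C#, E.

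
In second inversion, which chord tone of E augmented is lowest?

B#

In second inversion the fifth is lowest. For E augmented (E–G#–B#) that is B#.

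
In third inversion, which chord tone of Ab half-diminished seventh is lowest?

Gb

The seventh of Ab half-diminished seventh (Ab–Cb–Ebb–Gb) is Gb; that is the bass in third inversion.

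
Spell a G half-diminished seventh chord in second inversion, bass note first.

Db, F, G, Bb

The chord tones are G–Bb–Db–F. With the fifth (Db) lowest for second inversion: Db, F, G, Bb.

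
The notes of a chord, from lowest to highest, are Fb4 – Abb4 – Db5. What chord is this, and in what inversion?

Db diminished, first inversion

The distinct note names are Fb, Abb, Db. Stacked in thirds they read Db–Fb–Abb, which is a diminished triad on Db.
The lowest note is Fb, the third of the chord, so this is first inversion (figured bass 6).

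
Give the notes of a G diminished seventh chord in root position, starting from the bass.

G, Bb, Db, Fb

The chord tones are G–Bb–Db–Fb. With the root (G) lowest for root position: G, Bb, Db, Fb.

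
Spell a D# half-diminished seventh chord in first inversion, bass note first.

F#, A, C#, D#

The chord tones are D#–F#–A–C#. With the third (F#) lowest for first inversion: F#, A, C#, D#.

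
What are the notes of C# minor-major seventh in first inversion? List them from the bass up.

The chord tones are C#–E–G#–B#. With the third (E) lowest for first inversion: E, G#, B#, C#.

E, G#, B#, C#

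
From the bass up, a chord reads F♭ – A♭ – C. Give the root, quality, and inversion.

The distinct note names are Fb, Ab, C. Stacked in thirds they read Fb–Ab–C, which is an augmented triad on Fb.
With the root (Fb) in the bass, the chord is in root position (figured bass 5/3).

Fb augmented, root position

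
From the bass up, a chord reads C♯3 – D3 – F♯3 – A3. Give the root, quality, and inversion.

D major seventh, third inversion

The pitch classes C#, D, F#, A arrange in thirds as D–F#–A–C#: a D major seventh chord.
With the seventh (C#) in the bass, the chord is in third inversion (figured bass 4/2).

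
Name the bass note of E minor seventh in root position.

E

The root of E minor seventh (E–G–B–D) is E; that is the bass in root position.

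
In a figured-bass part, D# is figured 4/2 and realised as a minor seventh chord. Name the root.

E#

The figures 4/2 mean the seventh of the chord is in the bass. If D# is the seventh of a minor seventh chord, the root is E# (chord tones E#–G#–B#–D#).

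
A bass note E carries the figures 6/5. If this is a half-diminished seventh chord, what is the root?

The figures 6/5 mean the third of the chord is in the bass. If E is the third of a half-diminished seventh chord, the root is C# (chord tones C#–E–G–B).

C#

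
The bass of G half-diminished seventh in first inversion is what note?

Bb

The third of G half-diminished seventh (G–Bb–Db–F) is Bb; that is the bass in first inversion.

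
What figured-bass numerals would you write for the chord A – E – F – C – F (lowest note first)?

The notes A, E, F, C stack in thirds as F–A–C–E — an F major seventh chord. The bass A is the third, so this is first inversion: figured 6/5.

6/5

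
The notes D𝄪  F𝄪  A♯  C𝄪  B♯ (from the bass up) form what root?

Reordering D##, F##, A#, C##, B# into stacked thirds gives B#–D##–F##–A#–C##; the bottom of that stack, B#, is the root.

B#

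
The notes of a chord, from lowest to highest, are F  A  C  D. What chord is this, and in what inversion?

The distinct note names are F, A, C, D. Stacked in thirds they read D–F–A–C, which is a minor seventh chord on D.
With the third (F) in the bass, the chord is in first inversion (figured bass 6/5).

D minor seventh, first inversion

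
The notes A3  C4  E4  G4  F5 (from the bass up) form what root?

A, C, E, G, F are the tones of an F major ninth chord (F–A–C–E–G), making F the root.

F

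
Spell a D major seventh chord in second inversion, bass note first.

A, C#, D, F#

Spelling D major seventh: D–F#–A–C#. In second inversion the fifth is bass, giving A, C#, D, F# from the bottom.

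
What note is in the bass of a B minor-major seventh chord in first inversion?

B minor-major seventh is B–D–F#–A#. First inversion places the third in the bass: D.

D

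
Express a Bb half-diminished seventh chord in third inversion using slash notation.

Bbø7/Ab

Third inversion of Bb half-diminished seventh has the seventh (Ab) in the bass. As a slash chord: Bbø7/Ab.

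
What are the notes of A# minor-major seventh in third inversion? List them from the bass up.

The chord tones are A#–C#–E#–G##. With the seventh (G##) lowest for third inversion: G##, A#, C#, E#.

G##, A#, C#, E#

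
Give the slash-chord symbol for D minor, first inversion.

First inversion of D minor has the third (F) in the bass. As a slash chord: Dm/F.

Dm/F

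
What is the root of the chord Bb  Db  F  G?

G

The distinct letter names are Bb, Db, F, G. Arranged as a stack of thirds they read G–Bb–Db–F, so G is the root (a G half-diminished seventh chord).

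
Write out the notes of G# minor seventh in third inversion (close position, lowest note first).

Spelling G# minor seventh: G#–B–D#–F#. In third inversion the seventh is bass, giving F#, G#, B, D# from the bottom.

F#, G#, B, D#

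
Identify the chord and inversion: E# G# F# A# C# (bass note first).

F# major ninth, third inversion

Reducing to letter names: E#, G#, F#, A#, C#. These stack in thirds as F#–A#–C#–E#–G# — an F# major ninth chord.
The lowest note is E#, the seventh of the chord, so this is third inversion.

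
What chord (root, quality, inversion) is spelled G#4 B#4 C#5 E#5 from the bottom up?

C# major seventh, second inversion

Reducing to letter names: G#, B#, C#, E#. These stack in thirds as C#–E#–G#–B# — a C# major seventh chord.
G# is the fifth of C# major seventh; fifth in the bass means second inversion (figured bass 4/3).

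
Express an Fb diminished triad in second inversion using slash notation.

Fbdim/Cbb

Second inversion of Fb diminished has the fifth (Cbb) in the bass. As a slash chord: Fbdim/Cbb.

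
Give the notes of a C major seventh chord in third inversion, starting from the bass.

C major seventh is C–E–G–B. Third inversion puts the seventh (B) in the bass, with the remaining tones above: B, C, E, G.

B, C, E, G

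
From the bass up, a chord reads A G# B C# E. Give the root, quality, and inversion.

A major ninth, root position

The distinct note names are A, G#, B, C#, E. Stacked in thirds they read A–C#–E–G#–B, which is a major ninth chord on A.
A is the root of A major ninth; root in the bass means root position.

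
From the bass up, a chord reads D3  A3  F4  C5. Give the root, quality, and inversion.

D minor seventh, root position

The distinct note names are D, A, F, C. Stacked in thirds they read D–F–A–C, which is a minor seventh chord on D.
With the root (D) in the bass, the chord is in root position (figured bass 7).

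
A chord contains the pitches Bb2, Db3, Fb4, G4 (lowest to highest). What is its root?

Bb, Db, Fb, G are the tones of a G diminished seventh chord (G–Bb–Db–Fb), making G the root.

G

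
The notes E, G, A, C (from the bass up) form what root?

A

The distinct letter names are E, G, A, C. Arranged as a stack of thirds they read A–C–E–G, so A is the root (an A minor seventh chord).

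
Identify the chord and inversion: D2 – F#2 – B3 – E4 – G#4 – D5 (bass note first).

E dominant ninth, third inversion

The distinct note names are D, F#, B, E, G#. Stacked in thirds they read E–G#–B–D–F#, which is a dominant ninth chord on E.
With the seventh (D) in the bass, the chord is in third inversion.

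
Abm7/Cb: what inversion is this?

first inversion

Abm7/Cb means Ab minor seventh with Cb in the bass. Cb is the third of Ab minor seventh (Ab–Cb–Eb–Gb), so this is first inversion.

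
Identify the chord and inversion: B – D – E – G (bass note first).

E minor seventh, second inversion

The distinct note names are B, D, E, G. Stacked in thirds they read E–G–B–D, which is a minor seventh chord on E.
The lowest note is B, the fifth of the chord, so this is second inversion (figured bass 4/3).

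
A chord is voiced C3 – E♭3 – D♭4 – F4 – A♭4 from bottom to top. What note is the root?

The distinct letter names are C, Eb, Db, F, Ab. Arranged as a stack of thirds they read Db–F–Ab–C–Eb, so Db is the root (a Db major ninth chord).

Db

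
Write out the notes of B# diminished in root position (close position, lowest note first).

The chord tones are B#–D#–F#. With the root (B#) lowest for root position: B#, D#, F#.

B#, D#, F#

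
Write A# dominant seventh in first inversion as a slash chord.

First inversion of A# dominant seventh has the third (C##) in the bass. As a slash chord: A#7/C##.

A#7/C##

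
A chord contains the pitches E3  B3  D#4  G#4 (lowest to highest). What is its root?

The distinct letter names are E, B, D#, G#. Arranged as a stack of thirds they read E–G#–B–D#, so E is the root (an E major seventh chord).

E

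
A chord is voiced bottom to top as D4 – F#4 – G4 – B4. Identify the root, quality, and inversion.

The pitch classes D, F#, G, B arrange in thirds as G–B–D–F#: a G major seventh chord.
The lowest note is D, the fifth of the chord, so this is second inversion (figured bass 4/3).

G major seventh, second inversion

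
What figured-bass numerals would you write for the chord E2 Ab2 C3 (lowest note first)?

The notes E, Ab, C stack in thirds as Ab–C–E — an Ab augmented triad. The bass E is the fifth, so this is second inversion: figured 6/4.

6/4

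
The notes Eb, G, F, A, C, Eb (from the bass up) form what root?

The distinct letter names are Eb, G, F, A, C. Arranged as a stack of thirds they read F–A–C–Eb–G, so F is the root (an F dominant ninth chord).

F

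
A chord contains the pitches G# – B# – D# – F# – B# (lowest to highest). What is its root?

G#

G#, B#, D#, F# are the tones of a G# dominant seventh chord (G#–B#–D#–F#), making G# the root.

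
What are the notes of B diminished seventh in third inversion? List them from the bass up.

Ab, B, D, F

Spelling B diminished seventh: B–D–F–Ab. In third inversion the seventh is bass, giving Ab, B, D, F from the bottom.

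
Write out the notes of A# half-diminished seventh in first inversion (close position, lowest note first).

C#, E, G#, A#

Spelling A# half-diminished seventh: A#–C#–E–G#. In first inversion the third is bass, giving C#, E, G#, A# from the bottom.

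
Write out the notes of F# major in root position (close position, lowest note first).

F#, A#, C#

The chord tones are F#–A#–C#. With the root (F#) lowest for root position: F#, A#, C#.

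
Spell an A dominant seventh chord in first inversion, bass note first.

Spelling A dominant seventh: A–C#–E–G. In first inversion the third is bass, giving C#, E, G, A from the bottom.

C#, E, G, A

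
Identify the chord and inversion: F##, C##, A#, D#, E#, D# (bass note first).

D# major ninth, first inversion

The pitch classes F##, C##, A#, D#, E# arrange in thirds as D#–F##–A#–C##–E#: a D# major ninth chord.
The lowest note is F##, the third of the chord, so this is first inversion.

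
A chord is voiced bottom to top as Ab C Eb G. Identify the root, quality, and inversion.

Ab major seventh, root position

Reducing to letter names: Ab, C, Eb, G. These stack in thirds as Ab–C–Eb–G — an Ab major seventh chord.
Ab is the root of Ab major seventh; root in the bass means root position (figured bass 7).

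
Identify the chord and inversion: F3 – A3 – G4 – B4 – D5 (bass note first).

G dominant ninth, third inversion

The pitch classes F, A, G, B, D arrange in thirds as G–B–D–F–A: a G dominant ninth chord.
With the seventh (F) in the bass, the chord is in third inversion.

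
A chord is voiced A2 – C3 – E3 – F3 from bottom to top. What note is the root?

F

The distinct letter names are A, C, E, F. Arranged as a stack of thirds they read F–A–C–E, so F is the root (an F major seventh chord).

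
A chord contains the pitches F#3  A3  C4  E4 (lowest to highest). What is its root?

The distinct letter names are F#, A, C, E. Arranged as a stack of thirds they read F#–A–C–E, so F# is the root (an F# half-diminished seventh chord).

F#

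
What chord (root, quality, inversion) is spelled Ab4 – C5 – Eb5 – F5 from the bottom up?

F minor seventh, first inversion

Reducing to letter names: Ab, C, Eb, F. These stack in thirds as F–Ab–C–Eb — an F minor seventh chord.
The lowest note is Ab, the third of the chord, so this is first inversion (figured bass 6/5).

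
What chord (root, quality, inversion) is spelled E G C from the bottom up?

C major, first inversion

Reducing to letter names: E, G, C. These stack in thirds as C–E–G — a C major triad.
The lowest note is E, the third of the chord, so this is first inversion (figured bass 6).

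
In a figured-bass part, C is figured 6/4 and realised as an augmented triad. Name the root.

The figures 6/4 mean the fifth of the chord is in the bass. If C is the fifth of an augmented triad, the root is Fb (chord tones Fb–Ab–C).

Fb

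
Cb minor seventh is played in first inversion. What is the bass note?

Ebb

In first inversion the third is lowest. For Cb minor seventh (Cb–Ebb–Gb–Bbb) that is Ebb.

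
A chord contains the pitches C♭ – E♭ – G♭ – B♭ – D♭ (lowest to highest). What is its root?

Cb

Cb, Eb, Gb, Bb, Db are the tones of a Cb major ninth chord (Cb–Eb–Gb–Bb–Db), making Cb the root.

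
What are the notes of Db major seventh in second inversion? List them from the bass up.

The chord tones are Db–F–Ab–C. With the fifth (Ab) lowest for second inversion: Ab, C, Db, F.

Ab, C, Db, F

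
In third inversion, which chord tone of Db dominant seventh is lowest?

Cb

The seventh of Db dominant seventh (Db–F–Ab–Cb) is Cb; that is the bass in third inversion.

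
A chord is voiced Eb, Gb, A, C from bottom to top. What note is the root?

Eb, Gb, A, C are the tones of an A diminished seventh chord (A–C–Eb–Gb), making A the root.

A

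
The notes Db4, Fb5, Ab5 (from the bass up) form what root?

Reordering Db, Fb, Ab into stacked thirds gives Db–Fb–Ab; the bottom of that stack, Db, is the root.

Db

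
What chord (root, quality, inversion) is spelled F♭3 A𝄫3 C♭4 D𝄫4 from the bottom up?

Reducing to letter names: Fb, Abb, Cb, Dbb. These stack in thirds as Dbb–Fb–Abb–Cb — a Dbb major seventh chord.
Fb is the third of Dbb major seventh; third in the bass means first inversion (figured bass 6/5).

Dbb major seventh, first inversion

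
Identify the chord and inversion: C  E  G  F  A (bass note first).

Reducing to letter names: C, E, G, F, A. These stack in thirds as F–A–C–E–G — an F major ninth chord.
The lowest note is C, the fifth of the chord, so this is second inversion.

F major ninth, second inversion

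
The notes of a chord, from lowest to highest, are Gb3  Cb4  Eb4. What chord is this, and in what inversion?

Reducing to letter names: Gb, Cb, Eb. These stack in thirds as Cb–Eb–Gb — a Cb major triad.
With the fifth (Gb) in the bass, the chord is in second inversion (figured bass 6/4).

Cb major, second inversion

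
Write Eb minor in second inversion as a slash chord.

Second inversion of Eb minor has the fifth (Bb) in the bass. As a slash chord: Ebm/Bb.

Ebm/Bb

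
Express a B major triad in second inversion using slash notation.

Second inversion of B major has the fifth (F#) in the bass. As a slash chord: Bmaj/F#.

Bmaj/F#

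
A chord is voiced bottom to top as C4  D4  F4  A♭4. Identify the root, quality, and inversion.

D half-diminished seventh, third inversion

The distinct note names are C, D, F, Ab. Stacked in thirds they read D–F–Ab–C, which is a half-diminished seventh chord on D.
The lowest note is C, the seventh of the chord, so this is third inversion (figured bass 4/2).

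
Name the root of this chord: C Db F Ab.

Db

Reordering C, Db, F, Ab into stacked thirds gives Db–F–Ab–C; the bottom of that stack, Db, is the root.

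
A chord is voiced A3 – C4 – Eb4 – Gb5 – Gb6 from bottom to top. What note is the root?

Reordering A, C, Eb, Gb into stacked thirds gives A–C–Eb–Gb; the bottom of that stack, A, is the root.

A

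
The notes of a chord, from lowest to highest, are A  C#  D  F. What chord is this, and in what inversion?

Reducing to letter names: A, C#, D, F. These stack in thirds as D–F–A–C# — a D minor-major seventh chord.
A is the fifth of D minor-major seventh; fifth in the bass means second inversion (figured bass 4/3).

D minor-major seventh, second inversion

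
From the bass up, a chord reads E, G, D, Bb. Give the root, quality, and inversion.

Reducing to letter names: E, G, D, Bb. These stack in thirds as E–G–Bb–D — an E half-diminished seventh chord.
With the root (E) in the bass, the chord is in root position (figured bass 7).

E half-diminished seventh, root position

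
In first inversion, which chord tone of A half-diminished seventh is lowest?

A half-diminished seventh is A–C–Eb–G. First inversion places the third in the bass: C.

C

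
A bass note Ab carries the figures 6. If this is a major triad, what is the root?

Fb

The figures 6 mean the third of the chord is in the bass. If Ab is the third of a major triad, the root is Fb (chord tones Fb–Ab–Cb).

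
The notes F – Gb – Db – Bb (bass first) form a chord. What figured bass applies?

The notes F, Gb, Db, Bb stack in thirds as Gb–Bb–Db–F — a Gb major seventh chord. The bass F is the seventh, so this is third inversion: figured 4/2.

4/2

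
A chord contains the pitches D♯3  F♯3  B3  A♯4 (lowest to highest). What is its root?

B

Reordering D#, F#, B, A# into stacked thirds gives B–D#–F#–A#; the bottom of that stack, B, is the root.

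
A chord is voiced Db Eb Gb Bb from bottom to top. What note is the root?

The distinct letter names are Db, Eb, Gb, Bb. Arranged as a stack of thirds they read Eb–Gb–Bb–Db, so Eb is the root (an Eb minor seventh chord).

Eb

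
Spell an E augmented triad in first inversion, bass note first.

G#, B#, E

Spelling E augmented: E–G#–B#. In first inversion the third is bass, giving G#, B#, E from the bottom.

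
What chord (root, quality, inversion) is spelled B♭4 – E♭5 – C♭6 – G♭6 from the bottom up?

Cb major seventh, third inversion

The pitch classes Bb, Eb, Cb, Gb arrange in thirds as Cb–Eb–Gb–Bb: a Cb major seventh chord.
With the seventh (Bb) in the bass, the chord is in third inversion (figured bass 4/2).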